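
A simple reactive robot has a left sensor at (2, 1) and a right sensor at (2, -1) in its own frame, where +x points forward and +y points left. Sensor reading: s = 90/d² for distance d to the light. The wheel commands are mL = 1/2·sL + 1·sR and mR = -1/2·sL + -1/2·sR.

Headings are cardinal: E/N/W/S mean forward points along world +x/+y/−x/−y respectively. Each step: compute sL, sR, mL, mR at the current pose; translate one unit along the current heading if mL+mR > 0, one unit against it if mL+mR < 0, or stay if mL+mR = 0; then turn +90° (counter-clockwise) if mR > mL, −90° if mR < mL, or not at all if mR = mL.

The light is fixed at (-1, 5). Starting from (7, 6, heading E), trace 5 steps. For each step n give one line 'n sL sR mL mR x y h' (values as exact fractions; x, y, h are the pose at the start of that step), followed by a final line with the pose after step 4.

0 45/52 9/10 693/520 -459/520 7 6 E
1 90/101 18/13 2403/1313 -1494/1313 8 6 S
2 9/5 9/5 27/10 -9/5 8 5 W
3 90/53 18/17 1719/901 -1242/901 7 5 N
4 45/52 9/10 693/520 -459/520 7 6 E
final 8 6 S

n=0: pose=(7,6,E); sL=45/52, sR=9/10; mL=693/520, mR=-459/520; mL+mR=9/20 → advance +1; mR−mL=-144/65 → turn -1·90°
n=1: pose=(8,6,S); sL=90/101, sR=18/13; mL=2403/1313, mR=-1494/1313; mL+mR=9/13 → advance +1; mR−mL=-3897/1313 → turn -1·90°
n=2: pose=(8,5,W); sL=9/5, sR=9/5; mL=27/10, mR=-9/5; mL+mR=9/10 → advance +1; mR−mL=-9/2 → turn -1·90°
n=3: pose=(7,5,N); sL=90/53, sR=18/17; mL=1719/901, mR=-1242/901; mL+mR=9/17 → advance +1; mR−mL=-2961/901 → turn -1·90°
n=4: pose=(7,6,E); sL=45/52, sR=9/10; mL=693/520, mR=-459/520; mL+mR=9/20 → advance +1; mR−mL=-144/65 → turn -1·90°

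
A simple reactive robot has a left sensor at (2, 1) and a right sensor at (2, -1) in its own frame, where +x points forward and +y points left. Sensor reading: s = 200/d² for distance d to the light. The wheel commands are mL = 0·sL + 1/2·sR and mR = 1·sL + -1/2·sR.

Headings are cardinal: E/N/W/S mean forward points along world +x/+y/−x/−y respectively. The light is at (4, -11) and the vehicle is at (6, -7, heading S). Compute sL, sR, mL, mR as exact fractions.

200/13 40 20 -60/13

left sensor world pos  = (7, -9); dL² = 13
right sensor world pos = (5, -9); dR² = 5
sL = 200/13 = 200/13
sR = 200/5 = 40
mL = 0·sL + 1/2·sR = 20
mR = 1·sL + -1/2·sR = -60/13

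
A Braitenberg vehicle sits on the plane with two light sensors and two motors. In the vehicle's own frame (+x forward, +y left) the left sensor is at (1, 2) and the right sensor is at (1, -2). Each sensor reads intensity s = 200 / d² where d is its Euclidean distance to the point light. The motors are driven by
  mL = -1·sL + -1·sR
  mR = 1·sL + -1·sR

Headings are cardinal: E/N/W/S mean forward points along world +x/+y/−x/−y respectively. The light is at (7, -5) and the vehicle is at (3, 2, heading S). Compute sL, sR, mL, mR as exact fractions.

left sensor world pos  = (5, 1); dL² = 40
right sensor world pos = (1, 1); dR² = 72
sL = 200/40 = 5
sR = 200/72 = 25/9
mL = -1·sL + -1·sR = -70/9
mR = 1·sL + -1·sR = 20/9

5 25/9 -70/9 20/9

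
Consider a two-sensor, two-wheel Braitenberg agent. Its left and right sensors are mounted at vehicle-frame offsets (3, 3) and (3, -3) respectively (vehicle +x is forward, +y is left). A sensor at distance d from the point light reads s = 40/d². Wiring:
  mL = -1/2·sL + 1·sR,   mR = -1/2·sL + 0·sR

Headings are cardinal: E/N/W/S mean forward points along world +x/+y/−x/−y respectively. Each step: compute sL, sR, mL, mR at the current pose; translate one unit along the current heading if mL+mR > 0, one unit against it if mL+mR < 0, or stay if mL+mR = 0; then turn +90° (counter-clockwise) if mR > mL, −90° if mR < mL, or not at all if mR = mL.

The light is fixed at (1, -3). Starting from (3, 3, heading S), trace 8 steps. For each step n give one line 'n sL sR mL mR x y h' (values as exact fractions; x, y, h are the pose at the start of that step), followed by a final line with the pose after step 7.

0 20/17 4 58/17 -10/17 3 3 S
1 8 8/13 -44/13 -4 3 2 W
2 5/8 2/5 7/80 -5/16 4 2 N
3 8/17 40/37 532/629 -4/17 4 1 E
4 4/5 20 98/5 -2/5 5 1 S
5 40 40/37 -700/37 -20 5 0 W
6 1 2/5 -1/10 -1/2 6 0 N
7 40/89 8/13 452/1157 -20/89 6 -1 E
final 7 -1 S

n=0: pose=(3,3,S); sL=20/17, sR=4; mL=58/17, mR=-10/17; mL+mR=48/17 → advance +1; mR−mL=-4 → turn -1·90°
n=1: pose=(3,2,W); sL=8, sR=8/13; mL=-44/13, mR=-4; mL+mR=-96/13 → advance -1; mR−mL=-8/13 → turn -1·90°
n=2: pose=(4,2,N); sL=5/8, sR=2/5; mL=7/80, mR=-5/16; mL+mR=-9/40 → advance -1; mR−mL=-2/5 → turn -1·90°
n=3: pose=(4,1,E); sL=8/17, sR=40/37; mL=532/629, mR=-4/17; mL+mR=384/629 → advance +1; mR−mL=-40/37 → turn -1·90°
n=4: pose=(5,1,S); sL=4/5, sR=20; mL=98/5, mR=-2/5; mL+mR=96/5 → advance +1; mR−mL=-20 → turn -1·90°
n=5: pose=(5,0,W); sL=40, sR=40/37; mL=-700/37, mR=-20; mL+mR=-1440/37 → advance -1; mR−mL=-40/37 → turn -1·90°
n=6: pose=(6,0,N); sL=1, sR=2/5; mL=-1/10, mR=-1/2; mL+mR=-3/5 → advance -1; mR−mL=-2/5 → turn -1·90°
n=7: pose=(6,-1,E); sL=40/89, sR=8/13; mL=452/1157, mR=-20/89; mL+mR=192/1157 → advance +1; mR−mL=-8/13 → turn -1·90°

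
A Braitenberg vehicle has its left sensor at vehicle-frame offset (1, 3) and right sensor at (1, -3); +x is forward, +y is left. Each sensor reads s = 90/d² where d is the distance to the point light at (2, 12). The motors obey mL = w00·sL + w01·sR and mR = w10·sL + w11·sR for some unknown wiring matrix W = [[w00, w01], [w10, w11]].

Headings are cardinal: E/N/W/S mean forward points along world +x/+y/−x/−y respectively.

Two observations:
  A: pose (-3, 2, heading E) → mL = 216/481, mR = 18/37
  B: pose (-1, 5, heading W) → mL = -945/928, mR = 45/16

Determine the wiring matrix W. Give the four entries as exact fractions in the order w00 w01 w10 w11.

obs A: pose=(-3,2,E) → sL=18/13, sR=18/37, mL=216/481, mR=18/37
obs B: pose=(-1,5,W) → sL=45/58, sR=45/16, mL=-945/928, mR=45/16
sensor matrix S = [[18/13, 18/37], [45/58, 45/16]]; det S = 392445/111592
solve [mL_A; mL_B] = S·[w00; w01] and [mR_A; mR_B] = S·[w10; w11]:
  w00 = 1/2, w01 = -1/2, w10 = 0, w11 = 1

1/2 -1/2 0 1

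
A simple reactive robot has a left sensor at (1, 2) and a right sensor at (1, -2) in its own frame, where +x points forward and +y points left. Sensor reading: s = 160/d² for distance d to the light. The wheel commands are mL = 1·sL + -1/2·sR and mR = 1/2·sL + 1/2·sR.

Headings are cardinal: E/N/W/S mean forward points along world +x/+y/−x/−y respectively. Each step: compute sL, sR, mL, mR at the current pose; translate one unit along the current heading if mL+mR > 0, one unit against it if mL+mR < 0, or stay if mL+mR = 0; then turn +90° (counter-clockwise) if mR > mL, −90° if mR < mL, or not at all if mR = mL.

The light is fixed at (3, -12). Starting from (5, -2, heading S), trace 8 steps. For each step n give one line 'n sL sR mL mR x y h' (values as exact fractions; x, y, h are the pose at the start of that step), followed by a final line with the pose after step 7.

0 160/97 160/81 5200/7857 14240/7857 5 -2 S
1 16/13 80/29 -56/377 752/377 5 -3 E
2 160/101 32/25 2384/2525 3616/2525 6 -3 N
3 40/17 40/37 1140/629 1080/629 6 -2 W
4 160/121 160/137 12240/16577 20640/16577 5 -2 N
5 80/41 16/17 1032/697 1008/697 5 -1 W
6 32/29 160/153 2576/4437 4768/4437 4 -1 N
7 8/5 40/49 292/245 296/245 4 0 W
final 3 0 S

n=0: pose=(5,-2,S); sL=160/97, sR=160/81; mL=5200/7857, mR=14240/7857; mL+mR=240/97 → advance +1; mR−mL=9040/7857 → turn +1·90°
n=1: pose=(5,-3,E); sL=16/13, sR=80/29; mL=-56/377, mR=752/377; mL+mR=24/13 → advance +1; mR−mL=808/377 → turn +1·90°
n=2: pose=(6,-3,N); sL=160/101, sR=32/25; mL=2384/2525, mR=3616/2525; mL+mR=240/101 → advance +1; mR−mL=1232/2525 → turn +1·90°
n=3: pose=(6,-2,W); sL=40/17, sR=40/37; mL=1140/629, mR=1080/629; mL+mR=60/17 → advance +1; mR−mL=-60/629 → turn -1·90°
n=4: pose=(5,-2,N); sL=160/121, sR=160/137; mL=12240/16577, mR=20640/16577; mL+mR=240/121 → advance +1; mR−mL=8400/16577 → turn +1·90°
n=5: pose=(5,-1,W); sL=80/41, sR=16/17; mL=1032/697, mR=1008/697; mL+mR=120/41 → advance +1; mR−mL=-24/697 → turn -1·90°
n=6: pose=(4,-1,N); sL=32/29, sR=160/153; mL=2576/4437, mR=4768/4437; mL+mR=48/29 → advance +1; mR−mL=2192/4437 → turn +1·90°
n=7: pose=(4,0,W); sL=8/5, sR=40/49; mL=292/245, mR=296/245; mL+mR=12/5 → advance +1; mR−mL=4/245 → turn +1·90°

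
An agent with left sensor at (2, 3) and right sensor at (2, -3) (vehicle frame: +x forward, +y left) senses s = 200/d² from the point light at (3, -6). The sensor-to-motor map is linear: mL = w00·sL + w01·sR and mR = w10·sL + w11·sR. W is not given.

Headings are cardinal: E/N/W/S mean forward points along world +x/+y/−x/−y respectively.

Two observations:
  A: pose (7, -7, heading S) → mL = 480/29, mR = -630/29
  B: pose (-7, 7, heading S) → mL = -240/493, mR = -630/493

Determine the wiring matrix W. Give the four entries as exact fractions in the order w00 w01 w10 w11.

-1 1 -1/2 -1

obs A: pose=(7,-7,S) → sL=100/29, sR=20, mL=480/29, mR=-630/29
obs B: pose=(-7,7,S) → sL=20/17, sR=20/29, mL=-240/493, mR=-630/493
sensor matrix S = [[100/29, 20], [20/17, 20/29]]; det S = -302400/14297
solve [mL_A; mL_B] = S·[w00; w01] and [mR_A; mR_B] = S·[w10; w11]:
  w00 = -1, w01 = 1, w10 = -1/2, w11 = -1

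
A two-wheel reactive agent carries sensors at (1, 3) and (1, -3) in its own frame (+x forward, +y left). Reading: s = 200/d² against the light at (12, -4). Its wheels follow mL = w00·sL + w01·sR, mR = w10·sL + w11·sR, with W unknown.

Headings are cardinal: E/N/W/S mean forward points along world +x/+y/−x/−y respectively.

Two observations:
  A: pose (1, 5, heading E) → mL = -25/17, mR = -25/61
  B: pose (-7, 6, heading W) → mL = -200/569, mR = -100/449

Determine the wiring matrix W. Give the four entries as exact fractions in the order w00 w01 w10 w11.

0 -1 -1/2 0

obs A: pose=(1,5,E) → sL=50/61, sR=25/17, mL=-25/17, mR=-25/61
obs B: pose=(-7,6,W) → sL=200/449, sR=200/569, mL=-200/569, mR=-100/449
sensor matrix S = [[50/61, 25/17], [200/449, 200/569]]; det S = -97215000/264933797
solve [mL_A; mL_B] = S·[w00; w01] and [mR_A; mR_B] = S·[w10; w11]:
  w00 = 0, w01 = -1, w10 = -1/2, w11 = 0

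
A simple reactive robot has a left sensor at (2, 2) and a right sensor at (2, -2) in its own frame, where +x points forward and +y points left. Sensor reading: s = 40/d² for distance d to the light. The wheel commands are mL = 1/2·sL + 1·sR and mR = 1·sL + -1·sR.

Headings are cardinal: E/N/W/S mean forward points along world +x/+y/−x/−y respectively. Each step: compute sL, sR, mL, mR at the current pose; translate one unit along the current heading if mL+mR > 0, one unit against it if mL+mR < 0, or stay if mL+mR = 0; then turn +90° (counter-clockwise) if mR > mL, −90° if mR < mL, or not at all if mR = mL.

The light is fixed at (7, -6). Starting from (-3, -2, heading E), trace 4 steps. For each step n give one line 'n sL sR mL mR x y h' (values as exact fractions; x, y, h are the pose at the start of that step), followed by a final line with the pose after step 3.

0 2/5 10/17 67/85 -16/85 -3 -2 E
1 40/53 8/25 924/1325 576/1325 -2 -2 S
2 20/61 20/73 1950/4453 240/4453 -2 -3 W
3 40/169 40/89 8540/15041 -3200/15041 -3 -3 N
final -3 -2 E

n=0: pose=(-3,-2,E); sL=2/5, sR=10/17; mL=67/85, mR=-16/85; mL+mR=3/5 → advance +1; mR−mL=-83/85 → turn -1·90°
n=1: pose=(-2,-2,S); sL=40/53, sR=8/25; mL=924/1325, mR=576/1325; mL+mR=60/53 → advance +1; mR−mL=-348/1325 → turn -1·90°
n=2: pose=(-2,-3,W); sL=20/61, sR=20/73; mL=1950/4453, mR=240/4453; mL+mR=30/61 → advance +1; mR−mL=-1710/4453 → turn -1·90°
n=3: pose=(-3,-3,N); sL=40/169, sR=40/89; mL=8540/15041, mR=-3200/15041; mL+mR=60/169 → advance +1; mR−mL=-11740/15041 → turn -1·90°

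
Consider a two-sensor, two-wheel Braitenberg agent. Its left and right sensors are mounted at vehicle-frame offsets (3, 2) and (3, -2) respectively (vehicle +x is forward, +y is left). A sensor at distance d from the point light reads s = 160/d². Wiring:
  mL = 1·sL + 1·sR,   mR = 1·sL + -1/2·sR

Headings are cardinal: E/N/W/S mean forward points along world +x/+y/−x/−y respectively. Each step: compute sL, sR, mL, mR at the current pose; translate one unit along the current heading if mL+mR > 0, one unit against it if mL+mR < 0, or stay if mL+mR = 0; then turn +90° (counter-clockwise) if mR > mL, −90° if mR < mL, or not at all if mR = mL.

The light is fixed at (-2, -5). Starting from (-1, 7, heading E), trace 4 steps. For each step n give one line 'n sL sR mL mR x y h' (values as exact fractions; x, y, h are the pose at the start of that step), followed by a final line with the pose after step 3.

0 40/53 40/29 3280/1537 100/1537 -1 7 E
1 160/97 160/81 28480/7857 5200/7857 0 7 S
2 80/41 16/17 2016/697 1032/697 0 6 W
3 160/197 32/41 12864/8077 3408/8077 -1 6 N
final -1 7 E

n=0: pose=(-1,7,E); sL=40/53, sR=40/29; mL=3280/1537, mR=100/1537; mL+mR=3380/1537 → advance +1; mR−mL=-60/29 → turn -1·90°
n=1: pose=(0,7,S); sL=160/97, sR=160/81; mL=28480/7857, mR=5200/7857; mL+mR=33680/7857 → advance +1; mR−mL=-80/27 → turn -1·90°
n=2: pose=(0,6,W); sL=80/41, sR=16/17; mL=2016/697, mR=1032/697; mL+mR=3048/697 → advance +1; mR−mL=-24/17 → turn -1·90°
n=3: pose=(-1,6,N); sL=160/197, sR=32/41; mL=12864/8077, mR=3408/8077; mL+mR=16272/8077 → advance +1; mR−mL=-48/41 → turn -1·90°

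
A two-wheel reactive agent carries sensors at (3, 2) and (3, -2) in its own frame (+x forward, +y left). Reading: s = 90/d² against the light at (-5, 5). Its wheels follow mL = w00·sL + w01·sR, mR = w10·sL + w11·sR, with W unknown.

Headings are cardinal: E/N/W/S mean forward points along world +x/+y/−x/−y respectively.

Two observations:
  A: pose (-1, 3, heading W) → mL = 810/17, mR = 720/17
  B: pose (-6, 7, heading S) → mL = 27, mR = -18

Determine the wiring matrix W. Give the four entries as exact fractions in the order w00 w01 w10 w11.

obs A: pose=(-1,3,W) → sL=90/17, sR=90, mL=810/17, mR=720/17
obs B: pose=(-6,7,S) → sL=45, sR=9, mL=27, mR=-18
sensor matrix S = [[90/17, 90], [45, 9]]; det S = -68040/17
solve [mL_A; mL_B] = S·[w00; w01] and [mR_A; mR_B] = S·[w10; w11]:
  w00 = 1/2, w01 = 1/2, w10 = -1/2, w11 = 1/2

1/2 1/2 -1/2 1/2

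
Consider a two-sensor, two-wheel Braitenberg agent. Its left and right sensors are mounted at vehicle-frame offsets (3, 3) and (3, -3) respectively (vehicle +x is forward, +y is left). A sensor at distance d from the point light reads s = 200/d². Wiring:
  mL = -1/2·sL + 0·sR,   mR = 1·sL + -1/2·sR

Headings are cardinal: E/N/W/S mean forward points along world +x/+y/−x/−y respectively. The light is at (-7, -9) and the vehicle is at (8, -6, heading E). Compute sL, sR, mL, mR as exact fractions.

5/9 50/81 -5/18 20/81

left sensor world pos  = (11, -3); dL² = 360
right sensor world pos = (11, -9); dR² = 324
sL = 200/360 = 5/9
sR = 200/324 = 50/81
mL = -1/2·sL + 0·sR = -5/18
mR = 1·sL + -1/2·sR = 20/81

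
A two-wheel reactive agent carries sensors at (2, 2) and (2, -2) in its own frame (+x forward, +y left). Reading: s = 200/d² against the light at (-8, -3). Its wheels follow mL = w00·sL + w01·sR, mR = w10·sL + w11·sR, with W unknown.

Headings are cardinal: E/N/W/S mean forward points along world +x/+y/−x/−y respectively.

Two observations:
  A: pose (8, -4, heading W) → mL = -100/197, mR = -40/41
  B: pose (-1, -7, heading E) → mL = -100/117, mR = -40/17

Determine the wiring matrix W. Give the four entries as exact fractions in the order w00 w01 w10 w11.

0 -1/2 -1 0

obs A: pose=(8,-4,W) → sL=40/41, sR=200/197, mL=-100/197, mR=-40/41
obs B: pose=(-1,-7,E) → sL=40/17, sR=200/117, mL=-100/117, mR=-40/17
sensor matrix S = [[40/41, 200/197], [40/17, 200/117]]; det S = -11584000/16065153
solve [mL_A; mL_B] = S·[w00; w01] and [mR_A; mR_B] = S·[w10; w11]:
  w00 = 0, w01 = -1/2, w10 = -1, w11 = 0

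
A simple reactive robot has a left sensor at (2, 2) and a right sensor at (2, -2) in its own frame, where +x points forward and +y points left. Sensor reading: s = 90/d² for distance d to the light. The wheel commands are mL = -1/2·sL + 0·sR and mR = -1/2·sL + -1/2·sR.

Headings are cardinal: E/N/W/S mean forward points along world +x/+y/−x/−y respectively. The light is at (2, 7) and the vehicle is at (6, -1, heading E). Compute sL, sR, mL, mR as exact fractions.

5/4 45/68 -5/8 -65/68

left sensor world pos  = (8, 1); dL² = 72
right sensor world pos = (8, -3); dR² = 136
sL = 90/72 = 5/4
sR = 90/136 = 45/68
mL = -1/2·sL + 0·sR = -5/8
mR = -1/2·sL + -1/2·sR = -65/68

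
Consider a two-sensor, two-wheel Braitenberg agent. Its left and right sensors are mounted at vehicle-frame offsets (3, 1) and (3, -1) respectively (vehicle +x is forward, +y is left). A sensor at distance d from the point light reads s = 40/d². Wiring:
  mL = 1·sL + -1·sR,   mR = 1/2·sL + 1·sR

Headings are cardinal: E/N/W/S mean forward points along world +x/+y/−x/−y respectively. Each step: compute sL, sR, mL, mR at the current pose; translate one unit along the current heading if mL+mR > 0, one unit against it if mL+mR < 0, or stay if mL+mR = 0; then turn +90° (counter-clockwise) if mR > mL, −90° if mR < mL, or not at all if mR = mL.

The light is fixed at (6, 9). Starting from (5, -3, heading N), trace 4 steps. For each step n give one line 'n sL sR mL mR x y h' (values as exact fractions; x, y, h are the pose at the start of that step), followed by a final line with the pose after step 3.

n=0: pose=(5,-3,N); sL=8/17, sR=40/81; mL=-32/1377, mR=1004/1377; mL+mR=12/17 → advance +1; mR−mL=1036/1377 → turn +1·90°
n=1: pose=(5,-2,W); sL=1/4, sR=10/29; mL=-11/116, mR=109/232; mL+mR=3/8 → advance +1; mR−mL=131/232 → turn +1·90°
n=2: pose=(4,-2,S); sL=40/197, sR=8/41; mL=64/8077, mR=2396/8077; mL+mR=60/197 → advance +1; mR−mL=2332/8077 → turn +1·90°
n=3: pose=(4,-3,E); sL=20/61, sR=4/17; mL=96/1037, mR=414/1037; mL+mR=30/61 → advance +1; mR−mL=318/1037 → turn +1·90°

0 8/17 40/81 -32/1377 1004/1377 5 -3 N
1 1/4 10/29 -11/116 109/232 5 -2 W
2 40/197 8/41 64/8077 2396/8077 4 -2 S
3 20/61 4/17 96/1037 414/1037 4 -3 E
final 5 -3 N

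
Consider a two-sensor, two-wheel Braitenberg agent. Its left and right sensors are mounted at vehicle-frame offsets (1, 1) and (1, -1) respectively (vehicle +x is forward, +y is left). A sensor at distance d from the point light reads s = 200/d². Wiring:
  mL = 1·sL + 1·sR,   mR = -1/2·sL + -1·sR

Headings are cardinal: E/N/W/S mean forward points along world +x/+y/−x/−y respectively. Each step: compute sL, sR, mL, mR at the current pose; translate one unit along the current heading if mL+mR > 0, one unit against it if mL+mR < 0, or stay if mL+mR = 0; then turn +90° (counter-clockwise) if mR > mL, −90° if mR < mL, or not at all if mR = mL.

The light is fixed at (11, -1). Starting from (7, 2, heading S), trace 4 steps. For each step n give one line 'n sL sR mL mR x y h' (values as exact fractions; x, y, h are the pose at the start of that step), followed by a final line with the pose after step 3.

n=0: pose=(7,2,S); sL=200/13, sR=200/29; mL=8400/377, mR=-5500/377; mL+mR=100/13 → advance +1; mR−mL=-13900/377 → turn -1·90°
n=1: pose=(7,1,W); sL=100/13, sR=100/17; mL=3000/221, mR=-2150/221; mL+mR=50/13 → advance +1; mR−mL=-5150/221 → turn -1·90°
n=2: pose=(6,1,N); sL=40/9, sR=8; mL=112/9, mR=-92/9; mL+mR=20/9 → advance +1; mR−mL=-68/3 → turn -1·90°
n=3: pose=(6,2,E); sL=25/4, sR=10; mL=65/4, mR=-105/8; mL+mR=25/8 → advance +1; mR−mL=-235/8 → turn -1·90°

0 200/13 200/29 8400/377 -5500/377 7 2 S
1 100/13 100/17 3000/221 -2150/221 7 1 W
2 40/9 8 112/9 -92/9 6 1 N
3 25/4 10 65/4 -105/8 6 2 E
final 7 2 S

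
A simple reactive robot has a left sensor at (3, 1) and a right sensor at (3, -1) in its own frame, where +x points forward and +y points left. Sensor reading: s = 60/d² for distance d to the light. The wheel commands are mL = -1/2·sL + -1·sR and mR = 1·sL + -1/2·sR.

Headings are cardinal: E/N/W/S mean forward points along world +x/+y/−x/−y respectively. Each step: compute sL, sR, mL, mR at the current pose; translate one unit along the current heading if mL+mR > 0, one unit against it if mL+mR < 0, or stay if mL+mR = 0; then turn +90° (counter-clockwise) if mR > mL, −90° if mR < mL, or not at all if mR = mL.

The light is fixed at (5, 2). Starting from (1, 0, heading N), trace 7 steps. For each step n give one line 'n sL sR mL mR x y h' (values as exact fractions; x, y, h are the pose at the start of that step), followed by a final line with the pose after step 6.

0 30/13 6 -93/13 -9/13 1 0 N
1 12/13 60/53 -1098/689 246/689 1 -1 W
2 3/2 15/13 -99/52 12/13 2 -1 S
3 60 20/3 -110/3 170/3 2 0 E
4 6 30 -33 -9 3 0 N
5 60/41 60/29 -3330/1189 510/1189 3 -1 W
6 5/3 3/2 -7/3 11/12 4 -1 S
final 4 0 E

n=0: pose=(1,0,N); sL=30/13, sR=6; mL=-93/13, mR=-9/13; mL+mR=-102/13 → advance -1; mR−mL=84/13 → turn +1·90°
n=1: pose=(1,-1,W); sL=12/13, sR=60/53; mL=-1098/689, mR=246/689; mL+mR=-852/689 → advance -1; mR−mL=1344/689 → turn +1·90°
n=2: pose=(2,-1,S); sL=3/2, sR=15/13; mL=-99/52, mR=12/13; mL+mR=-51/52 → advance -1; mR−mL=147/52 → turn +1·90°
n=3: pose=(2,0,E); sL=60, sR=20/3; mL=-110/3, mR=170/3; mL+mR=20 → advance +1; mR−mL=280/3 → turn +1·90°
n=4: pose=(3,0,N); sL=6, sR=30; mL=-33, mR=-9; mL+mR=-42 → advance -1; mR−mL=24 → turn +1·90°
n=5: pose=(3,-1,W); sL=60/41, sR=60/29; mL=-3330/1189, mR=510/1189; mL+mR=-2820/1189 → advance -1; mR−mL=3840/1189 → turn +1·90°
n=6: pose=(4,-1,S); sL=5/3, sR=3/2; mL=-7/3, mR=11/12; mL+mR=-17/12 → advance -1; mR−mL=13/4 → turn +1·90°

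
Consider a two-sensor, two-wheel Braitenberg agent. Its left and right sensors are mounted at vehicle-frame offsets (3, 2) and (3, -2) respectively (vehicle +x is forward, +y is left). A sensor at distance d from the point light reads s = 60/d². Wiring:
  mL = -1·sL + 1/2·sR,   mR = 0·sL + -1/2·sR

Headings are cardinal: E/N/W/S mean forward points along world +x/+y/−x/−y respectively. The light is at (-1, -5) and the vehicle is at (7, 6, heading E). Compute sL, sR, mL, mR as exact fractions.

6/29 30/101 -171/2929 -15/101

left sensor world pos  = (10, 8); dL² = 290
right sensor world pos = (10, 4); dR² = 202
sL = 60/290 = 6/29
sR = 60/202 = 30/101
mL = -1·sL + 1/2·sR = -171/2929
mR = 0·sL + -1/2·sR = -15/101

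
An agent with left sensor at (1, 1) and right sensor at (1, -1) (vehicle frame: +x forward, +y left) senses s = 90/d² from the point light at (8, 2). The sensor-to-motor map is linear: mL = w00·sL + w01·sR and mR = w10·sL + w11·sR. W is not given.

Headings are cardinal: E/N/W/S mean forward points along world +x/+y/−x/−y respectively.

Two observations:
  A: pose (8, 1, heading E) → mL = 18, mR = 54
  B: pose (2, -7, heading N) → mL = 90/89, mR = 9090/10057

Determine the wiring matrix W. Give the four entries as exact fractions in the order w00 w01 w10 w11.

0 1 1/2 1/2

obs A: pose=(8,1,E) → sL=90, sR=18, mL=18, mR=54
obs B: pose=(2,-7,N) → sL=90/113, sR=90/89, mL=90/89, mR=9090/10057
sensor matrix S = [[90, 18], [90/113, 90/89]]; det S = 771120/10057
solve [mL_A; mL_B] = S·[w00; w01] and [mR_A; mR_B] = S·[w10; w11]:
  w00 = 0, w01 = 1, w10 = 1/2, w11 = 1/2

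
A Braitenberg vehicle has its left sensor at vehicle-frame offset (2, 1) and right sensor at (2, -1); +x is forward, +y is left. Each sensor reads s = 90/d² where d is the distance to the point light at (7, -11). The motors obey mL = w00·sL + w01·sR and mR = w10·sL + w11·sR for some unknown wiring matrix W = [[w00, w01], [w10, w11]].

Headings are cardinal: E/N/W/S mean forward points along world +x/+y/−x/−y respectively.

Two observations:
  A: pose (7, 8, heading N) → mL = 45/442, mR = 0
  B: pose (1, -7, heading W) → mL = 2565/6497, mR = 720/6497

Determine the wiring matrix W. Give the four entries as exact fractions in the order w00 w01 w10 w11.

-1/2 1 1/2 -1/2

obs A: pose=(7,8,N) → sL=45/221, sR=45/221, mL=45/442, mR=0
obs B: pose=(1,-7,W) → sL=90/73, sR=90/89, mL=2565/6497, mR=720/6497
sensor matrix S = [[45/221, 45/221], [90/73, 90/89]]; det S = -64800/1435837
solve [mL_A; mL_B] = S·[w00; w01] and [mR_A; mR_B] = S·[w10; w11]:
  w00 = -1/2, w01 = 1, w10 = 1/2, w11 = -1/2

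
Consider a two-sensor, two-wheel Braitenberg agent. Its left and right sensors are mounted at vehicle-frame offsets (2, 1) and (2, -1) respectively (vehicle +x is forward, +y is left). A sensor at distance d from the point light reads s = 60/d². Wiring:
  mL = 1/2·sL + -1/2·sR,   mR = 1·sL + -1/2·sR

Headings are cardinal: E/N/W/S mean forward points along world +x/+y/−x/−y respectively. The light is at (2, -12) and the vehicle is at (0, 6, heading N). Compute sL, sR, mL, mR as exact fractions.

left sensor world pos  = (-1, 8); dL² = 409
right sensor world pos = (1, 8); dR² = 401
sL = 60/409 = 60/409
sR = 60/401 = 60/401
mL = 1/2·sL + -1/2·sR = -240/164009
mR = 1·sL + -1/2·sR = 11790/164009

60/409 60/401 -240/164009 11790/164009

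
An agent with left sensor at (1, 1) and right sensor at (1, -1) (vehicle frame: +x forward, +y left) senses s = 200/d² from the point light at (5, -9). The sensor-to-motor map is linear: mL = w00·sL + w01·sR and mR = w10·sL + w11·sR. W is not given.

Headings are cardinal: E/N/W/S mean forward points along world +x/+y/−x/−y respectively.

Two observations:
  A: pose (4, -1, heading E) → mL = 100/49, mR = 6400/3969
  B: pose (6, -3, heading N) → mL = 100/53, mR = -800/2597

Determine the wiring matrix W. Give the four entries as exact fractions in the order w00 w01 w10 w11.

obs A: pose=(4,-1,E) → sL=200/81, sR=200/49, mL=100/49, mR=6400/3969
obs B: pose=(6,-3,N) → sL=200/49, sR=200/53, mL=100/53, mR=-800/2597
sensor matrix S = [[200/81, 200/49], [200/49, 200/53]]; det S = -75680000/10307493
solve [mL_A; mL_B] = S·[w00; w01] and [mR_A; mR_B] = S·[w10; w11]:
  w00 = 0, w01 = 1/2, w10 = -1, w11 = 1

0 1/2 -1 1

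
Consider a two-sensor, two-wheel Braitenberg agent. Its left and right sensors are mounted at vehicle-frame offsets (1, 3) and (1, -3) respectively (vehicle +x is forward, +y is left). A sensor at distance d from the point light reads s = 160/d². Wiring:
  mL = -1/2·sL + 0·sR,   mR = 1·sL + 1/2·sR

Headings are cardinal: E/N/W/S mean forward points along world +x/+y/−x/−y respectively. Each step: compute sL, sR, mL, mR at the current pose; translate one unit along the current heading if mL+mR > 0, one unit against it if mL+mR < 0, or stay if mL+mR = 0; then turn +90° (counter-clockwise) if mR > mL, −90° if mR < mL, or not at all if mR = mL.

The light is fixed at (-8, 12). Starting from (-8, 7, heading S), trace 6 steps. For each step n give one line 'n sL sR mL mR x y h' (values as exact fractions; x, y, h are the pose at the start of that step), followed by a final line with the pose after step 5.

n=0: pose=(-8,7,S); sL=32/9, sR=32/9; mL=-16/9, mR=16/3; mL+mR=32/9 → advance +1; mR−mL=64/9 → turn +1·90°
n=1: pose=(-8,6,E); sL=16, sR=80/41; mL=-8, mR=696/41; mL+mR=368/41 → advance +1; mR−mL=1024/41 → turn +1·90°
n=2: pose=(-7,6,N); sL=160/29, sR=160/41; mL=-80/29, mR=8880/1189; mL+mR=5600/1189 → advance +1; mR−mL=12160/1189 → turn +1·90°
n=3: pose=(-7,7,W); sL=5/2, sR=40; mL=-5/4, mR=45/2; mL+mR=85/4 → advance +1; mR−mL=95/4 → turn +1·90°
n=4: pose=(-8,7,S); sL=32/9, sR=32/9; mL=-16/9, mR=16/3; mL+mR=32/9 → advance +1; mR−mL=64/9 → turn +1·90°
n=5: pose=(-8,6,E); sL=16, sR=80/41; mL=-8, mR=696/41; mL+mR=368/41 → advance +1; mR−mL=1024/41 → turn +1·90°

0 32/9 32/9 -16/9 16/3 -8 7 S
1 16 80/41 -8 696/41 -8 6 E
2 160/29 160/41 -80/29 8880/1189 -7 6 N
3 5/2 40 -5/4 45/2 -7 7 W
4 32/9 32/9 -16/9 16/3 -8 7 S
5 16 80/41 -8 696/41 -8 6 E
final -7 6 N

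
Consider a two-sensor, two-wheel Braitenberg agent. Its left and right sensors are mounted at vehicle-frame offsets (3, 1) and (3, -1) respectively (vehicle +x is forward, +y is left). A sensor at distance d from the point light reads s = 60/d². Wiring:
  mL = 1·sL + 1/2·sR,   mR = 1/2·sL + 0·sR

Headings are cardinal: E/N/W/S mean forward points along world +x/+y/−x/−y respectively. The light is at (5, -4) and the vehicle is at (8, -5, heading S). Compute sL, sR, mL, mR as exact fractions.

15/8 3 27/8 15/16

left sensor world pos  = (9, -8); dL² = 32
right sensor world pos = (7, -8); dR² = 20
sL = 60/32 = 15/8
sR = 60/20 = 3
mL = 1·sL + 1/2·sR = 27/8
mR = 1/2·sL + 0·sR = 15/16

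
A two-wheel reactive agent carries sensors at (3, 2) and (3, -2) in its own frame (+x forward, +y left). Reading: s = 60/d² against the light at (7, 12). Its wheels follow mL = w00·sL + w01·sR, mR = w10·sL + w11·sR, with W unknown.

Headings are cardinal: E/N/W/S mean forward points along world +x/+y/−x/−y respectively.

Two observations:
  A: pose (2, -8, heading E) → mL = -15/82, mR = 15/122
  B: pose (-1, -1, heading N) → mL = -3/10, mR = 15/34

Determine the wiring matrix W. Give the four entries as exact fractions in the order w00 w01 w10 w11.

obs A: pose=(2,-8,E) → sL=15/82, sR=15/122, mL=-15/82, mR=15/122
obs B: pose=(-1,-1,N) → sL=3/10, sR=15/34, mL=-3/10, mR=15/34
sensor matrix S = [[15/82, 15/122], [3/10, 15/34]]; det S = 1863/42517
solve [mL_A; mL_B] = S·[w00; w01] and [mR_A; mR_B] = S·[w10; w11]:
  w00 = -1, w01 = 0, w10 = 0, w11 = 1

-1 0 0 1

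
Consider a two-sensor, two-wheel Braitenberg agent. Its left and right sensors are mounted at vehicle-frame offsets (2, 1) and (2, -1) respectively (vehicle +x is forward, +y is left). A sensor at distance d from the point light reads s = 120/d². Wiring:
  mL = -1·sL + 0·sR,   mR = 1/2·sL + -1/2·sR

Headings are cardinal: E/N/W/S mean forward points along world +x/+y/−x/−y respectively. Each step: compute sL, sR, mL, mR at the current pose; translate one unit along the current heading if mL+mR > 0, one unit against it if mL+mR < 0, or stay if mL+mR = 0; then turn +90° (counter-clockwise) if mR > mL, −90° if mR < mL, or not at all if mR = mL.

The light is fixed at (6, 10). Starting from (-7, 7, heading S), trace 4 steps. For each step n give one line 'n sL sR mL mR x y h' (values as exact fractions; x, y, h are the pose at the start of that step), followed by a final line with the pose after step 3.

0 120/169 120/221 -120/169 240/2873 -7 7 S
1 60/61 12/13 -60/61 24/793 -7 8 E
2 8/15 120/169 -8/15 -224/2535 -8 8 N
3 15/34 6/13 -15/34 -9/884 -8 7 W
final -7 7 S

n=0: pose=(-7,7,S); sL=120/169, sR=120/221; mL=-120/169, mR=240/2873; mL+mR=-1800/2873 → advance -1; mR−mL=2280/2873 → turn +1·90°
n=1: pose=(-7,8,E); sL=60/61, sR=12/13; mL=-60/61, mR=24/793; mL+mR=-756/793 → advance -1; mR−mL=804/793 → turn +1·90°
n=2: pose=(-8,8,N); sL=8/15, sR=120/169; mL=-8/15, mR=-224/2535; mL+mR=-1576/2535 → advance -1; mR−mL=376/845 → turn +1·90°
n=3: pose=(-8,7,W); sL=15/34, sR=6/13; mL=-15/34, mR=-9/884; mL+mR=-399/884 → advance -1; mR−mL=381/884 → turn +1·90°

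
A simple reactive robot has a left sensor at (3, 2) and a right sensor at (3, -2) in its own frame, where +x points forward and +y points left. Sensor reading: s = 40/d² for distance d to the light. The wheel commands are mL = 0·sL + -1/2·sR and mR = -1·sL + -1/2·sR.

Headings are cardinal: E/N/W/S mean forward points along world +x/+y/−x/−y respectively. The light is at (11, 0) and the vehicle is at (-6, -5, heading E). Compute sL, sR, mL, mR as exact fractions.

8/41 8/49 -4/49 -556/2009

left sensor world pos  = (-3, -3); dL² = 205
right sensor world pos = (-3, -7); dR² = 245
sL = 40/205 = 8/41
sR = 40/245 = 8/49
mL = 0·sL + -1/2·sR = -4/49
mR = -1·sL + -1/2·sR = -556/2009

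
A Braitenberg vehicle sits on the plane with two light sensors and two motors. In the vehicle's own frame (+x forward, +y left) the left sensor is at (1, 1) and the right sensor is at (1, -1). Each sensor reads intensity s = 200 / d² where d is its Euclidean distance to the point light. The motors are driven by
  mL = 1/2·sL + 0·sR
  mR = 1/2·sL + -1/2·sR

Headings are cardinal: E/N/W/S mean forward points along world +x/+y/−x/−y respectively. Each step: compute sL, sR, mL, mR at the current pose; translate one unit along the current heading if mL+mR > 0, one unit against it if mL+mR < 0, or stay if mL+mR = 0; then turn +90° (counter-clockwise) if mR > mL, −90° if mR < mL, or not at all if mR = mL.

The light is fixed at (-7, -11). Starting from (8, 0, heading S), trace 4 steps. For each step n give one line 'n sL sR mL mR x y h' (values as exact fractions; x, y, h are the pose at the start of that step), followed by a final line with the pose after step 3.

n=0: pose=(8,0,S); sL=50/89, sR=25/37; mL=25/89, mR=-375/6586; mL+mR=1475/6586 → advance +1; mR−mL=-25/74 → turn -1·90°
n=1: pose=(8,-1,W); sL=200/277, sR=200/317; mL=100/277, mR=4000/87809; mL+mR=35700/87809 → advance +1; mR−mL=-100/317 → turn -1·90°
n=2: pose=(7,-1,N); sL=20/29, sR=100/173; mL=10/29, mR=280/5017; mL+mR=2010/5017 → advance +1; mR−mL=-50/173 → turn -1·90°
n=3: pose=(7,0,E); sL=200/369, sR=8/13; mL=100/369, mR=-176/4797; mL+mR=1124/4797 → advance +1; mR−mL=-4/13 → turn -1·90°

0 50/89 25/37 25/89 -375/6586 8 0 S
1 200/277 200/317 100/277 4000/87809 8 -1 W
2 20/29 100/173 10/29 280/5017 7 -1 N
3 200/369 8/13 100/369 -176/4797 7 0 E
final 8 0 S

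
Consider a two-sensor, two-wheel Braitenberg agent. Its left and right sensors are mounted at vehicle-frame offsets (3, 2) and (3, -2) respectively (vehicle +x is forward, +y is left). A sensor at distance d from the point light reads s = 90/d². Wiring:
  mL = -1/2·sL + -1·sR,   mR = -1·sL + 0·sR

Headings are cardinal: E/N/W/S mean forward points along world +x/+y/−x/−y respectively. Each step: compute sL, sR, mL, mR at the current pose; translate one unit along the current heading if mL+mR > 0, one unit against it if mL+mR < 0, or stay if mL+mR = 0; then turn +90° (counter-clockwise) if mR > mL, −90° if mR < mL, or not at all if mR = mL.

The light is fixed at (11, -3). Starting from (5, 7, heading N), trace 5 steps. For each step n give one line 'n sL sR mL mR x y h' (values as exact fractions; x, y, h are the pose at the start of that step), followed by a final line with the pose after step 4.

0 90/233 18/37 -5859/8621 -90/233 5 7 N
1 9/13 45/101 -2079/2626 -9/13 5 6 W
2 2 18/17 -35/17 -2 6 6 S
3 45/74 45/34 -4095/2516 -45/74 6 7 E
4 90/233 18/37 -5859/8621 -90/233 5 7 N
final 5 6 W

n=0: pose=(5,7,N); sL=90/233, sR=18/37; mL=-5859/8621, mR=-90/233; mL+mR=-9189/8621 → advance -1; mR−mL=2529/8621 → turn +1·90°
n=1: pose=(5,6,W); sL=9/13, sR=45/101; mL=-2079/2626, mR=-9/13; mL+mR=-3897/2626 → advance -1; mR−mL=261/2626 → turn +1·90°
n=2: pose=(6,6,S); sL=2, sR=18/17; mL=-35/17, mR=-2; mL+mR=-69/17 → advance -1; mR−mL=1/17 → turn +1·90°
n=3: pose=(6,7,E); sL=45/74, sR=45/34; mL=-4095/2516, mR=-45/74; mL+mR=-5625/2516 → advance -1; mR−mL=2565/2516 → turn +1·90°
n=4: pose=(5,7,N); sL=90/233, sR=18/37; mL=-5859/8621, mR=-90/233; mL+mR=-9189/8621 → advance -1; mR−mL=2529/8621 → turn +1·90°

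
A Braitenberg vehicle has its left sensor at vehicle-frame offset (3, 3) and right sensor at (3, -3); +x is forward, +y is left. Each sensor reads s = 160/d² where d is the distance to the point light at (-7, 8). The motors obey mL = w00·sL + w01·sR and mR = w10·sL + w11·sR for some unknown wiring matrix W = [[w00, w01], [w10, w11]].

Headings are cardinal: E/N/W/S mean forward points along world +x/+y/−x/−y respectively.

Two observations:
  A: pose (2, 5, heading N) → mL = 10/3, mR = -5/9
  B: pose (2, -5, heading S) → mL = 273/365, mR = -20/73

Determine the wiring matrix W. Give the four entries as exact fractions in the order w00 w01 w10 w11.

1/2 1 0 -1/2

obs A: pose=(2,5,N) → sL=40/9, sR=10/9, mL=10/3, mR=-5/9
obs B: pose=(2,-5,S) → sL=2/5, sR=40/73, mL=273/365, mR=-20/73
sensor matrix S = [[40/9, 10/9], [2/5, 40/73]]; det S = 436/219
solve [mL_A; mL_B] = S·[w00; w01] and [mR_A; mR_B] = S·[w10; w11]:
  w00 = 1/2, w01 = 1, w10 = 0, w11 = -1/2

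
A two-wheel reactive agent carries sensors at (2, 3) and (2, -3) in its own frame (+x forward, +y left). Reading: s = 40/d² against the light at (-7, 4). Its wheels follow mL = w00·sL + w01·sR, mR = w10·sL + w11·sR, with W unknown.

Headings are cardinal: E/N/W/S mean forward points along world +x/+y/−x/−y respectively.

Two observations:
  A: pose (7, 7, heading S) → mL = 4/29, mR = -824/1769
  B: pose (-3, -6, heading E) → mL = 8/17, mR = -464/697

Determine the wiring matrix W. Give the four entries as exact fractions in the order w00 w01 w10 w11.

obs A: pose=(7,7,S) → sL=4/29, sR=20/61, mL=4/29, mR=-824/1769
obs B: pose=(-3,-6,E) → sL=8/17, sR=8/41, mL=8/17, mR=-464/697
sensor matrix S = [[4/29, 20/61], [8/17, 8/41]]; det S = -157056/1232993
solve [mL_A; mL_B] = S·[w00; w01] and [mR_A; mR_B] = S·[w10; w11]:
  w00 = 1, w01 = 0, w10 = -1, w11 = -1

1 0 -1 -1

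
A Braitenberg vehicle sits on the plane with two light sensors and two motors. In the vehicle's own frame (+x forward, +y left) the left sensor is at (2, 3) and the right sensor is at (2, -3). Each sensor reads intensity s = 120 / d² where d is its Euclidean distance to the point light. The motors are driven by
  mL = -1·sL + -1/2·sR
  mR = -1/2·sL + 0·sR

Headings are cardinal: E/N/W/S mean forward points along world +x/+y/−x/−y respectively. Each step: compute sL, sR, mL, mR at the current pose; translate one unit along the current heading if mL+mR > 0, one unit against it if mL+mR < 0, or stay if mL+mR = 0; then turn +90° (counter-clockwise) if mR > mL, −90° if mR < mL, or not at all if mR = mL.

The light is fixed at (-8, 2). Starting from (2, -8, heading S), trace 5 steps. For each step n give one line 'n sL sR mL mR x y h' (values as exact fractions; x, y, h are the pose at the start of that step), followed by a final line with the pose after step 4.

n=0: pose=(2,-8,S); sL=120/313, sR=120/193; mL=-41940/60409, mR=-60/313; mL+mR=-53520/60409 → advance -1; mR−mL=30360/60409 → turn +1·90°
n=1: pose=(2,-7,E); sL=2/3, sR=5/12; mL=-7/8, mR=-1/3; mL+mR=-29/24 → advance -1; mR−mL=13/24 → turn +1·90°
n=2: pose=(1,-7,N); sL=24/17, sR=120/193; mL=-5652/3281, mR=-12/17; mL+mR=-7968/3281 → advance -1; mR−mL=3336/3281 → turn +1·90°
n=3: pose=(1,-8,W); sL=60/109, sR=60/49; mL=-6210/5341, mR=-30/109; mL+mR=-7680/5341 → advance -1; mR−mL=4740/5341 → turn +1·90°
n=4: pose=(2,-8,S); sL=120/313, sR=120/193; mL=-41940/60409, mR=-60/313; mL+mR=-53520/60409 → advance -1; mR−mL=30360/60409 → turn +1·90°

0 120/313 120/193 -41940/60409 -60/313 2 -8 S
1 2/3 5/12 -7/8 -1/3 2 -7 E
2 24/17 120/193 -5652/3281 -12/17 1 -7 N
3 60/109 60/49 -6210/5341 -30/109 1 -8 W
4 120/313 120/193 -41940/60409 -60/313 2 -8 S
final 2 -7 E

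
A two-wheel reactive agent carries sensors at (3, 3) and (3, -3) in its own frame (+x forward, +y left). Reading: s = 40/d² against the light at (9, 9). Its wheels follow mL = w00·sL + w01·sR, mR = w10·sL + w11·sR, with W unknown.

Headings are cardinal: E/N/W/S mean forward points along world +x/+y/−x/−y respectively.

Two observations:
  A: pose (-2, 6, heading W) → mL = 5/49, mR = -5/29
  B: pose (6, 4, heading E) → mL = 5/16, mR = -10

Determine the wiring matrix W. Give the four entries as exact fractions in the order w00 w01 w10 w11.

obs A: pose=(-2,6,W) → sL=5/29, sR=10/49, mL=5/49, mR=-5/29
obs B: pose=(6,4,E) → sL=10, sR=5/8, mL=5/16, mR=-10
sensor matrix S = [[5/29, 10/49], [10, 5/8]]; det S = -21975/11368
solve [mL_A; mL_B] = S·[w00; w01] and [mR_A; mR_B] = S·[w10; w11]:
  w00 = 0, w01 = 1/2, w10 = -1, w11 = 0

0 1/2 -1 0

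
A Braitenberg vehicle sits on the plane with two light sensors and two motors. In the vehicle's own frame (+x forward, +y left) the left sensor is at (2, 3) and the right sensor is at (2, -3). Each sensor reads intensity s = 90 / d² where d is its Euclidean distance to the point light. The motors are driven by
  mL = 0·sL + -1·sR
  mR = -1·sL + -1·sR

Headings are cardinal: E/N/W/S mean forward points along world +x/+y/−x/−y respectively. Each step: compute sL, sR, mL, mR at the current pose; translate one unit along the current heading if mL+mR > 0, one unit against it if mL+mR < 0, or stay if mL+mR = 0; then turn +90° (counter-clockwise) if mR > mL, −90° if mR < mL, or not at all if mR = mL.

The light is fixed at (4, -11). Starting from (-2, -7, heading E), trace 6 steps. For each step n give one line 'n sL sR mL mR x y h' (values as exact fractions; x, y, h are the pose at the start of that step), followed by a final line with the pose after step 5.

n=0: pose=(-2,-7,E); sL=18/13, sR=90/17; mL=-90/17, mR=-1476/221; mL+mR=-2646/221 → advance -1; mR−mL=-18/13 → turn -1·90°
n=1: pose=(-3,-7,S); sL=9/2, sR=45/52; mL=-45/52, mR=-279/52; mL+mR=-81/13 → advance -1; mR−mL=-9/2 → turn -1·90°
n=2: pose=(-3,-6,W); sL=18/17, sR=18/29; mL=-18/29, mR=-828/493; mL+mR=-1134/493 → advance -1; mR−mL=-18/17 → turn -1·90°
n=3: pose=(-2,-6,N); sL=9/13, sR=45/29; mL=-45/29, mR=-846/377; mL+mR=-1431/377 → advance -1; mR−mL=-9/13 → turn -1·90°
n=4: pose=(-2,-7,E); sL=18/13, sR=90/17; mL=-90/17, mR=-1476/221; mL+mR=-2646/221 → advance -1; mR−mL=-18/13 → turn -1·90°
n=5: pose=(-3,-7,S); sL=9/2, sR=45/52; mL=-45/52, mR=-279/52; mL+mR=-81/13 → advance -1; mR−mL=-9/2 → turn -1·90°

0 18/13 90/17 -90/17 -1476/221 -2 -7 E
1 9/2 45/52 -45/52 -279/52 -3 -7 S
2 18/17 18/29 -18/29 -828/493 -3 -6 W
3 9/13 45/29 -45/29 -846/377 -2 -6 N
4 18/13 90/17 -90/17 -1476/221 -2 -7 E
5 9/2 45/52 -45/52 -279/52 -3 -7 S
final -3 -6 W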